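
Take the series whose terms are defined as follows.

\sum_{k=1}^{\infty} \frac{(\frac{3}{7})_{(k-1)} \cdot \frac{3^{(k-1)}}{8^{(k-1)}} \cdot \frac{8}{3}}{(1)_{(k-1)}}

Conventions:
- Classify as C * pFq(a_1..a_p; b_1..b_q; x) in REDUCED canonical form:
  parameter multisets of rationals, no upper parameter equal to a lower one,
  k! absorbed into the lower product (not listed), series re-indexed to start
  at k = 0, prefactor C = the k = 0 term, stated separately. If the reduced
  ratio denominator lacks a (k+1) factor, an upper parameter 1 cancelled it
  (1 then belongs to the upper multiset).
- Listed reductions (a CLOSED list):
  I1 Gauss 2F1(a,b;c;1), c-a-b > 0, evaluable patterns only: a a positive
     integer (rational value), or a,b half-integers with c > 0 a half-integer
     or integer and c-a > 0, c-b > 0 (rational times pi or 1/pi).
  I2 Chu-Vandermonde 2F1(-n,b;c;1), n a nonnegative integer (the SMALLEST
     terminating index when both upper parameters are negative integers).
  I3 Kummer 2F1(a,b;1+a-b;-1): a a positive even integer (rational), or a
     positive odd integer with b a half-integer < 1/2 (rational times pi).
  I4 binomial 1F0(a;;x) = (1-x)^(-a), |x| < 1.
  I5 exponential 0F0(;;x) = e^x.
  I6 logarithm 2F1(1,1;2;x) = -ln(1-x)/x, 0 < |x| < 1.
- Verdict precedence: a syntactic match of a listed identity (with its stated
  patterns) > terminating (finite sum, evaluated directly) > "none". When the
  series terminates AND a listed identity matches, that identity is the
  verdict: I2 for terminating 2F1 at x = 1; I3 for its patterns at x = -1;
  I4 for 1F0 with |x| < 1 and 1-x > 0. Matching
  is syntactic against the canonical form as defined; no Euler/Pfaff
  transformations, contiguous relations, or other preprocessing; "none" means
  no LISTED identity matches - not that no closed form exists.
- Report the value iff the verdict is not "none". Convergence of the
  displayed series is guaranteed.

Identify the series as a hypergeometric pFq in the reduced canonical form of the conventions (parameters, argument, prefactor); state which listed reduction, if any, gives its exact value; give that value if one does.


This is \frac{8}{3} * 1F0(\frac{3}{7}; -; \frac{3}{8}) in reduced canonical form. Verdict (x = \frac{3}{8}): the I4 binomial reduction applies (the 1F0 binomial series: exponent -3/7, x = \frac{3}{8}). Exact value: \frac{8}{3} \cdot \left(\frac{5}{8}\right)^{-\frac{3}{7}}.

Key observation: t_0 being \frac{8}{3}, the two geometric factors (C = 8/3) combine into one argument.
Step ratio: r(k) = \frac{3}{8} * (k+\frac{3}{7}) / [(k+1)] - rational in k. x = \frac{3}{8}; t_0 = \frac{8}{3}; negate the roots.


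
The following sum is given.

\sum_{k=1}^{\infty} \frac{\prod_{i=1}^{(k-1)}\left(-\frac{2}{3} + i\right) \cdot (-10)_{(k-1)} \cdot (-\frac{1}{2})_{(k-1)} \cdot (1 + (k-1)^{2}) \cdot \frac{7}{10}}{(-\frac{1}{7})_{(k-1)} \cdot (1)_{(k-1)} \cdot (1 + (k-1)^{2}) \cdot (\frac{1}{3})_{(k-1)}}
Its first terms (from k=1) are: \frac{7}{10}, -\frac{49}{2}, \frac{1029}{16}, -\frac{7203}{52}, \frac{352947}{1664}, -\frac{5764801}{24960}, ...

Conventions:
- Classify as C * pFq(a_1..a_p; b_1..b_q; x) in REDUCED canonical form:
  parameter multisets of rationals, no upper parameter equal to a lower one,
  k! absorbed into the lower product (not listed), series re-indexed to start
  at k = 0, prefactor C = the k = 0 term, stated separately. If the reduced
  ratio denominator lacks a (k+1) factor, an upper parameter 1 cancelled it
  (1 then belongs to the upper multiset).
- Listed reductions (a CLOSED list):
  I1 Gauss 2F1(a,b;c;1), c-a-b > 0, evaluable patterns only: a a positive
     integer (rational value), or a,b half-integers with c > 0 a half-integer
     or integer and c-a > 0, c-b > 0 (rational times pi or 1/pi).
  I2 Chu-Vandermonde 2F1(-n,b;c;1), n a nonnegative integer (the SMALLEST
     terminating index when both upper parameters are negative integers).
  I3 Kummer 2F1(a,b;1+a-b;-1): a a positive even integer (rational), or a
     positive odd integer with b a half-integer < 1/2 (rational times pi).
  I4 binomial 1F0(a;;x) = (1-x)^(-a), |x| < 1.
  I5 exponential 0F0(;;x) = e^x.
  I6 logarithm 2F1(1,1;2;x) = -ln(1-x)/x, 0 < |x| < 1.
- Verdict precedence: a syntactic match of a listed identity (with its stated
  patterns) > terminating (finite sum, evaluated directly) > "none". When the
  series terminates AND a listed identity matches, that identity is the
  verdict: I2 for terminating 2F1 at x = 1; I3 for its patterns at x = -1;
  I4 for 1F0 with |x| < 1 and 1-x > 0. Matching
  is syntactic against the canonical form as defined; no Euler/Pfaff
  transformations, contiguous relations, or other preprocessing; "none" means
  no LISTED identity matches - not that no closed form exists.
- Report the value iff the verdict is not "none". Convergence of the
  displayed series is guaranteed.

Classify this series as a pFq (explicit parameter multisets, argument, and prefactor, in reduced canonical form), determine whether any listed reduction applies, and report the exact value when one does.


The series (x = 1) is 2F1: upper {-10, -\frac{1}{2}}, lower {-\frac{1}{7}}, prefactor \frac{7}{10}. Verdict: Chu-Vandermonde (I2) applies (terminating 2F1 at x = 1 with n = 10, b = -1/2, c = -\frac{1}{7}). Value: -\frac{457907609747}{67969744896}.

The tell: t_0 = \frac{7}{10} here, and (1)_k (C = 7/10, x = 1) is k! itself.
Consecutive-term ratio: r(k) = 1 * (k-10) (k-\frac{1}{2}) / [(k-\frac{1}{7}) (k+1)] ; factor over Q: parameters, x = 1, and C = \frac{7}{10}.


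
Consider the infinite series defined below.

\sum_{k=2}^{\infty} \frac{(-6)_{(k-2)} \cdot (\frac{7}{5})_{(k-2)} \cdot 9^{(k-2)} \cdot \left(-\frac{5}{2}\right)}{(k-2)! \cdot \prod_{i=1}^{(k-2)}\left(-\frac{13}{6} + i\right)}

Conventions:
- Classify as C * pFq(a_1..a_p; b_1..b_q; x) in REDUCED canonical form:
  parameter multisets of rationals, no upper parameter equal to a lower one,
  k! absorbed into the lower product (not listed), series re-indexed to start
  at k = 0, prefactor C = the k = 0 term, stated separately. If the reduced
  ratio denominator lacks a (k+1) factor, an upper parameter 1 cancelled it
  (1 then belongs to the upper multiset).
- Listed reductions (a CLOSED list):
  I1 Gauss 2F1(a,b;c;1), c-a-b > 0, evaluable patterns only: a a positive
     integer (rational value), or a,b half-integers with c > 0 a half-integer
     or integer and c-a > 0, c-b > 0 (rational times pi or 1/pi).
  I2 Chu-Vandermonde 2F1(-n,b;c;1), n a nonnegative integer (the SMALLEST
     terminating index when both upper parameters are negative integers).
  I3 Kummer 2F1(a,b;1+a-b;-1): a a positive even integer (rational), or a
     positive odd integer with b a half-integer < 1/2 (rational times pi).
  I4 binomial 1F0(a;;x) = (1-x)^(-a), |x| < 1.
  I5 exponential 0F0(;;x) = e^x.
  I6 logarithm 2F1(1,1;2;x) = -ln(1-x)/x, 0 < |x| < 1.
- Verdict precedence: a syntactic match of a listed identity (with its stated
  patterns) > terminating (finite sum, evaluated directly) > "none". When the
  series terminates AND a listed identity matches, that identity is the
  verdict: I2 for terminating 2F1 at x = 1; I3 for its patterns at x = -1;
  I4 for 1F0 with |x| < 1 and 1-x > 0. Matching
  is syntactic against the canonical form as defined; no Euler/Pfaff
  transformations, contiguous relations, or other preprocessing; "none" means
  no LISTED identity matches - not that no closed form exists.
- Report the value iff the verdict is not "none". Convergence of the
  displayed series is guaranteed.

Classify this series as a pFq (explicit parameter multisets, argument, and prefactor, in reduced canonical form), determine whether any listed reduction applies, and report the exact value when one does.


Reduced: x = 9, 2F1, upper = {-6, \frac{7}{5}}, lower = {-\frac{7}{6}}, C = -\frac{5}{2}. Verdict: terminating at k = 6: the factor (-6)_k kills every later term; summing the 7 survivors is exact. Exact value: -\frac{336958460431351}{718750}.

The tell: with t_0 = -\frac{5}{2}, the lower running product (C = -5/2, x = 9) is a rising factorial.
Step ratio: r(k) = 9 * (k-6) (k+\frac{7}{5}) / [(k-\frac{7}{6}) (k+1)] - rational in k. x = 9; t_0 = -\frac{5}{2}; negate the roots.


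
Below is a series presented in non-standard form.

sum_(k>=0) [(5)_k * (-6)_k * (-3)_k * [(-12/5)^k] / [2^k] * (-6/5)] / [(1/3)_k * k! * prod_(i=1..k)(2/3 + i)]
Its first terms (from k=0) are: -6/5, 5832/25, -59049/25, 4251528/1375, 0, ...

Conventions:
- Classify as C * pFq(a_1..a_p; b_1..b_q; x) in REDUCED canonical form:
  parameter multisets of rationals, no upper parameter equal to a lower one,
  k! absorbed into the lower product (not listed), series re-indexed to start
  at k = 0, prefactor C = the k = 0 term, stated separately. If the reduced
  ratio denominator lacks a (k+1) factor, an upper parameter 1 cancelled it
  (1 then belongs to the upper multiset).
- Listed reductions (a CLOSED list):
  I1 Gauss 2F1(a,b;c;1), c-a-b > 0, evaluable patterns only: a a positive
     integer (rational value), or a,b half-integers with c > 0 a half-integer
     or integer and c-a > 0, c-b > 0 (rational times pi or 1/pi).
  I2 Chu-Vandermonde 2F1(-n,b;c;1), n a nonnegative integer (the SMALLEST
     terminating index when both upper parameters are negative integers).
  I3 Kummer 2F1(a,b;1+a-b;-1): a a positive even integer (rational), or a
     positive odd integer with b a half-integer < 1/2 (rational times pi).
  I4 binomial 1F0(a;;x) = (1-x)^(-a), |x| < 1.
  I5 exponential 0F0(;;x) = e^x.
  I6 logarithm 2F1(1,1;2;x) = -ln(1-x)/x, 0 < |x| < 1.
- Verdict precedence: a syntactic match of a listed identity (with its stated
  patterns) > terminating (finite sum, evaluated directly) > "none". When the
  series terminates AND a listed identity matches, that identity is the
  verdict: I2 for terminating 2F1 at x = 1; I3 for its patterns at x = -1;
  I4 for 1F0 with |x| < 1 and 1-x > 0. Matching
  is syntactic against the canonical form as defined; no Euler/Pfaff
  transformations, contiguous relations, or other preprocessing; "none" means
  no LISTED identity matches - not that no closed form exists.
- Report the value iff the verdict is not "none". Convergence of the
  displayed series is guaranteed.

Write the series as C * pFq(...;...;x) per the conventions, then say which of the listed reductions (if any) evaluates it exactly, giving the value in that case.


Classification (C = -6/5): 3F2 with upper {-6, -3, 5}, lower {1/3, 5/3}, argument x = -6/5. Verdict: terminating - upper -3 stops the sum at k = 3; the 4 terms are added exactly. Hence: 1322943/1375.

The tell: t_0 being -6/5, the two k-th powers (prefactor -6/5) combine into one argument.
Consecutive-term ratio: r(k) = (-6/5) * (k-6) (k-3) (k+5) / [(k+1/3) (k+5/3) (k+1)] - poly over poly, x = (-6/5) from leading terms; C = -6/5 at k = 0.


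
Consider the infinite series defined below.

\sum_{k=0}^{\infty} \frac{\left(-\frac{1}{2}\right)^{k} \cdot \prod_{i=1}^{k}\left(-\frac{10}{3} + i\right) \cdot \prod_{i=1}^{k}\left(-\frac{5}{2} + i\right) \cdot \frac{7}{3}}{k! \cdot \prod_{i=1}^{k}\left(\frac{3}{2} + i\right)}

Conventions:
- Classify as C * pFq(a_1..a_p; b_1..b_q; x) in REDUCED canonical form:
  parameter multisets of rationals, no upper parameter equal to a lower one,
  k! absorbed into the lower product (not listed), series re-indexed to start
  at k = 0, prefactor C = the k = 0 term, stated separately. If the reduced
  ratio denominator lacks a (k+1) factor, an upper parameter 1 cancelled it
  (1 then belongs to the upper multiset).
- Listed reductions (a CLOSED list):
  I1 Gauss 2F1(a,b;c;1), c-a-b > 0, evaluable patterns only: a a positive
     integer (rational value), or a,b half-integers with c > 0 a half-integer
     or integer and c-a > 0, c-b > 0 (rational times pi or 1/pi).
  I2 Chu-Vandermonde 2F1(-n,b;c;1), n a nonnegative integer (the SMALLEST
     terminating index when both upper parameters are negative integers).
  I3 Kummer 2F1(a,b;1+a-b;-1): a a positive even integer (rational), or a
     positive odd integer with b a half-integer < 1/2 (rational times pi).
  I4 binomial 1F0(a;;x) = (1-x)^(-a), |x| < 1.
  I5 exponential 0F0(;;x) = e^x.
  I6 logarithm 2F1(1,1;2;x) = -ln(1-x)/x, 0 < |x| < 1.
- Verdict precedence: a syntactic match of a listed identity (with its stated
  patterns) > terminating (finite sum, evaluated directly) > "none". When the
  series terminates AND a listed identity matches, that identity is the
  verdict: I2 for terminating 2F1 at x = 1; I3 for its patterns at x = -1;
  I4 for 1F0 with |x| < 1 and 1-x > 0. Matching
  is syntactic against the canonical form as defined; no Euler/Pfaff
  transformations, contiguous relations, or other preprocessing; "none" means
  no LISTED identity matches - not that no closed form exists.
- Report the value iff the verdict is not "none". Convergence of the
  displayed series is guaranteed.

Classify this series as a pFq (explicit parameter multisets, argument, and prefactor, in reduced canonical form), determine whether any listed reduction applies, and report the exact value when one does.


With C = \frac{7}{3}: the canonical form is 2F1(-\frac{7}{3}, -\frac{3}{2}; \frac{5}{2}; -\frac{1}{2}). Verdict: none. A 2F1 with upper {-\frac{7}{3}, -\frac{3}{2}} fits none of I1-I6 at x = -\frac{1}{2}; the sum runs forever.

Key step: x = -\frac{1}{2} and the running product (C = 7/3) telescopes to a rising factorial.
Step ratio: r(k) = -\frac{1}{2} * (k-\frac{7}{3}) (k-\frac{3}{2}) / [(k+\frac{5}{2}) (k+1)] - poly over poly, x = -\frac{1}{2} from leading terms; C = \frac{7}{3} at k = 0.


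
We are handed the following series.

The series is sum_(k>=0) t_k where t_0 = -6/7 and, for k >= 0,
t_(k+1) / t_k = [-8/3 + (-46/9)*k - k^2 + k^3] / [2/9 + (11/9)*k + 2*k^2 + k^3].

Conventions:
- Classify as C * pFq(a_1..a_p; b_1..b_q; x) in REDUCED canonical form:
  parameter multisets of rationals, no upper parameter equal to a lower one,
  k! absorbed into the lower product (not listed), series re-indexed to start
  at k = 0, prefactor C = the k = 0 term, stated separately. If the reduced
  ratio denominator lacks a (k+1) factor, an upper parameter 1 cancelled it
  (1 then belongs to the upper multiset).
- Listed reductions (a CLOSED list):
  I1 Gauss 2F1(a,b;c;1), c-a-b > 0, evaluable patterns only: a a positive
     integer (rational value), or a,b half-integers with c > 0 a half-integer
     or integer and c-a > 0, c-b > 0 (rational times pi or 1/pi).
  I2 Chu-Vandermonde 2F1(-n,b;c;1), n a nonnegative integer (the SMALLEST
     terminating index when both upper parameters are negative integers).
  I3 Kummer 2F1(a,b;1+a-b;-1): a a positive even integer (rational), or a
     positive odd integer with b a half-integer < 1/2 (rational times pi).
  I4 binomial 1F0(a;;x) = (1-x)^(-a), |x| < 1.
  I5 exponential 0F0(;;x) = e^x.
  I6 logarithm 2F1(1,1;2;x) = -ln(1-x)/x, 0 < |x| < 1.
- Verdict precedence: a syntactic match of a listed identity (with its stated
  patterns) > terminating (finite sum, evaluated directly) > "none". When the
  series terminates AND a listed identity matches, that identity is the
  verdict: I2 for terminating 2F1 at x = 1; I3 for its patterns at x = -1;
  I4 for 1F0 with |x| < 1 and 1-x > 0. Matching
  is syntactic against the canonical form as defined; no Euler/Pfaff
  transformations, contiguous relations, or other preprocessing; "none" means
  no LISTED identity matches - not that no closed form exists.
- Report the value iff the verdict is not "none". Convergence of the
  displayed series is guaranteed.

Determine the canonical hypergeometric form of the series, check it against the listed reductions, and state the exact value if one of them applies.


The series (x = 1) is 2F1: upper {-3, 4/3}, lower {1/3}, prefactor -6/7. Verdict (x = 1): the Chu-Vandermonde identity I2 applies (terminating 2F1 at x = 1 with n = 3, b = 4/3, c = 1/3). Value: 0.

The tell: from the first term -6/7: cancel k + 2/3 from the displayed ratio first; then prefactor -6/7.
Term ratio: r(k) = 1 * (k-3) (k+4/3) / [(k+1/3) (k+1)] - rational in k. x = 1; t_0 = -6/7; negate the roots.


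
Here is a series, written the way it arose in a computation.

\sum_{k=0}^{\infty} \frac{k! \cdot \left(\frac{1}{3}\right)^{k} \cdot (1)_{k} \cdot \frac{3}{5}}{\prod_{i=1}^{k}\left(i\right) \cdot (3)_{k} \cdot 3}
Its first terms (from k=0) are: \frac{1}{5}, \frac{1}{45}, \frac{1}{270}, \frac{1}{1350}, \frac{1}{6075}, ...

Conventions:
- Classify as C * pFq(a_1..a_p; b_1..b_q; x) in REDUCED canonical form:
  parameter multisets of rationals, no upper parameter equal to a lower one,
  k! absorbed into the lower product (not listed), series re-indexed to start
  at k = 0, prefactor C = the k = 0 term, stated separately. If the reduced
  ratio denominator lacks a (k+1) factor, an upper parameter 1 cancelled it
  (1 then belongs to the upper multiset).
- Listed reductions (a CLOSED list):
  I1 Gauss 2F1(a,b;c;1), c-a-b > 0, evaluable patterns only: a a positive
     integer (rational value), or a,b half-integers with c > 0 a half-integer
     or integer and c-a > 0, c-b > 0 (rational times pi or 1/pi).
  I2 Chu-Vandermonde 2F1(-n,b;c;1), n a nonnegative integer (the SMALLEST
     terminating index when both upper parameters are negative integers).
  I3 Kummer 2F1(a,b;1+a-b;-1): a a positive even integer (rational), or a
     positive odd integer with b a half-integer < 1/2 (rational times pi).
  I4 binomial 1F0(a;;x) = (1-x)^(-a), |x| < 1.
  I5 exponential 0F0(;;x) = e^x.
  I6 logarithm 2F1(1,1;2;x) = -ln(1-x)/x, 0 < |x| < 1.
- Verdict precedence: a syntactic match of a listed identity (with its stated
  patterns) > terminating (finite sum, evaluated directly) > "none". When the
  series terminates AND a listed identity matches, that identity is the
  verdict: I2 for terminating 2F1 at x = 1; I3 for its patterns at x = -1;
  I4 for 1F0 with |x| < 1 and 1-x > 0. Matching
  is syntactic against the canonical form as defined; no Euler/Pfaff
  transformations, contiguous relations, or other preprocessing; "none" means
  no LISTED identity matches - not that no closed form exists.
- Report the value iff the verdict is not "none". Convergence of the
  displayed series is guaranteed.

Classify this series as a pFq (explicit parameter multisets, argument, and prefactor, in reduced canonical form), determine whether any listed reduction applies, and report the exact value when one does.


Canonical form: C = \frac{1}{5} times 2F1 with upper {1, 1}, lower {3}, x = \frac{1}{3}. Verdict: none here - no I1-I6 shape fits x = \frac{1}{3} with lower {3}.

Structural cue: with t_0 = \frac{1}{5}, the product of the first k integers (C = 1/5) is k!.
Consecutive-term ratio: r(k) = \frac{1}{3} * (k+1) (k+1) / [(k+3) (k+1)] - poly over poly, x = \frac{1}{3} from leading terms; C = \frac{1}{5} at k = 0.


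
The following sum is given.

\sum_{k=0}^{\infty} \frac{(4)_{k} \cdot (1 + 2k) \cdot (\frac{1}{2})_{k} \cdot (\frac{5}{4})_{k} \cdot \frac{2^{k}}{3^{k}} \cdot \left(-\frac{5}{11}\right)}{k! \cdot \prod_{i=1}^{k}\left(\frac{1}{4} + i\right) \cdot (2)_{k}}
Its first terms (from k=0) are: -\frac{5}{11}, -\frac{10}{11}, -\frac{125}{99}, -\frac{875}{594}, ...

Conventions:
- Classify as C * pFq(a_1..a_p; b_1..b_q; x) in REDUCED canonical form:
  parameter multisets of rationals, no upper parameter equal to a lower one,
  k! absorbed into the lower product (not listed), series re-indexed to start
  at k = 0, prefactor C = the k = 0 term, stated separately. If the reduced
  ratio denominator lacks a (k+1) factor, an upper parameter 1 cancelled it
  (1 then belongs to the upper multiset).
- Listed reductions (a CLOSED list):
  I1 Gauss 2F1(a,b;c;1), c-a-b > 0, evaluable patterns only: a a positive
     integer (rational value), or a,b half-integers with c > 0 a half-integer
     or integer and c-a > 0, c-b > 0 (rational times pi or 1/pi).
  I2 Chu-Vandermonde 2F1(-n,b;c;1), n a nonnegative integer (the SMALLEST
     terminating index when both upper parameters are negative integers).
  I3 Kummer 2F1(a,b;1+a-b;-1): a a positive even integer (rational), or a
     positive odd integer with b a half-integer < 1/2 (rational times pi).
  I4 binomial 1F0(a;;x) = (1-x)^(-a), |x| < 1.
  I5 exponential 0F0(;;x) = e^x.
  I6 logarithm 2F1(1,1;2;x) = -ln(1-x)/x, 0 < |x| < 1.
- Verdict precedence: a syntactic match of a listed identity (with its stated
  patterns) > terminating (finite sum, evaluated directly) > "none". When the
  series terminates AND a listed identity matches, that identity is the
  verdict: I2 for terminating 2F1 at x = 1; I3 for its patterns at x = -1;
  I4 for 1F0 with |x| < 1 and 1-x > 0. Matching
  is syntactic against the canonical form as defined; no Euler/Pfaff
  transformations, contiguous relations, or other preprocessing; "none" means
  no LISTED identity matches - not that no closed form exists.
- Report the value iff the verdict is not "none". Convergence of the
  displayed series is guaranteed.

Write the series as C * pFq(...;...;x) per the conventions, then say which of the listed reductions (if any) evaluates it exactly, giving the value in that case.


Classification (C = -\frac{5}{11}): 2F1 with upper {\frac{3}{2}, 4}, lower {2}, argument x = \frac{2}{3}. Verdict: none. No listed pattern accepts 2F1(\frac{3}{2}, 4; 2; \frac{2}{3}).

First insight: with t_0 = -\frac{5}{11}, the lower running product (C = -5/11, x = 2/3) is a rising factorial.
Adjacent-term ratio: r(k) = \frac{2}{3} * (k+\frac{3}{2}) (k+4) / [(k+2) (k+1)] - rational in k. x = \frac{2}{3}; t_0 = -\frac{5}{11}; negate the roots.


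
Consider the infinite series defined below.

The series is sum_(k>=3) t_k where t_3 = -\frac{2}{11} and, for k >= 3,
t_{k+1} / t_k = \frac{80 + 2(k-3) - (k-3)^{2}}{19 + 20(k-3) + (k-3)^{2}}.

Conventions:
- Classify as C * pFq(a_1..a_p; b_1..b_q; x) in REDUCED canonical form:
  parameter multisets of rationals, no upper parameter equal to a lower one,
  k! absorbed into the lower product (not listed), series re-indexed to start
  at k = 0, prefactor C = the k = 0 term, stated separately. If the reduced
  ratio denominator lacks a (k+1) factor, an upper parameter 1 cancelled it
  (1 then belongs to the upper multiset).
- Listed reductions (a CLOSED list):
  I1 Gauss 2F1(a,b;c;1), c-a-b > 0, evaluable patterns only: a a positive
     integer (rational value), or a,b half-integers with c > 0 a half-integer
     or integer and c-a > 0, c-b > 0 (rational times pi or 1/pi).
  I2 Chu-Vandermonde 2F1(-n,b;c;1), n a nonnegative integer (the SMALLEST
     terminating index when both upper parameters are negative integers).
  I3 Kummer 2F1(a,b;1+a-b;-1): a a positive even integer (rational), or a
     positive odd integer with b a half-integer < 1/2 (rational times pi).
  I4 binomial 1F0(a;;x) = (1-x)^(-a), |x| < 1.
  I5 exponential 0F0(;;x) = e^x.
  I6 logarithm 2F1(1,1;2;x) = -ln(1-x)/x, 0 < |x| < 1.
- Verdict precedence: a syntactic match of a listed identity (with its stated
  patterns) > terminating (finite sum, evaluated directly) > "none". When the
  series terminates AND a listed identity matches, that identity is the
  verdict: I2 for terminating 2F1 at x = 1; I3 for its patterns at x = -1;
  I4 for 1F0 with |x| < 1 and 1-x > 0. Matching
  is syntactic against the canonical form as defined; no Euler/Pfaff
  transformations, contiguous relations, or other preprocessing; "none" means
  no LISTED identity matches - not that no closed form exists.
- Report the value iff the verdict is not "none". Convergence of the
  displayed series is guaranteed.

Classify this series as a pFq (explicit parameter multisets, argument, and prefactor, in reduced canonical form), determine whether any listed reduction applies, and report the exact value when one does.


Prefactor -\frac{2}{11}, argument -1: 2F1 with upper {-10, 8} over lower {19}. Verdict: the Kummer evaluation I3 fires (x = -1; c = 19 equals 1+a-b for upper {-10, 8}: listed pattern). Its exact value is -\frac{612}{77}.

Key step: t_0 being -\frac{2}{11}, factor the ratio over Q (prefactor -2/11): negated roots = parameters.
Ratio: r(k) = -1 * (k-10) (k+8) / [(k+19) (k+1)] - rational in k, leading ratio -1; with t_0 = -\frac{2}{11}, classification follows.


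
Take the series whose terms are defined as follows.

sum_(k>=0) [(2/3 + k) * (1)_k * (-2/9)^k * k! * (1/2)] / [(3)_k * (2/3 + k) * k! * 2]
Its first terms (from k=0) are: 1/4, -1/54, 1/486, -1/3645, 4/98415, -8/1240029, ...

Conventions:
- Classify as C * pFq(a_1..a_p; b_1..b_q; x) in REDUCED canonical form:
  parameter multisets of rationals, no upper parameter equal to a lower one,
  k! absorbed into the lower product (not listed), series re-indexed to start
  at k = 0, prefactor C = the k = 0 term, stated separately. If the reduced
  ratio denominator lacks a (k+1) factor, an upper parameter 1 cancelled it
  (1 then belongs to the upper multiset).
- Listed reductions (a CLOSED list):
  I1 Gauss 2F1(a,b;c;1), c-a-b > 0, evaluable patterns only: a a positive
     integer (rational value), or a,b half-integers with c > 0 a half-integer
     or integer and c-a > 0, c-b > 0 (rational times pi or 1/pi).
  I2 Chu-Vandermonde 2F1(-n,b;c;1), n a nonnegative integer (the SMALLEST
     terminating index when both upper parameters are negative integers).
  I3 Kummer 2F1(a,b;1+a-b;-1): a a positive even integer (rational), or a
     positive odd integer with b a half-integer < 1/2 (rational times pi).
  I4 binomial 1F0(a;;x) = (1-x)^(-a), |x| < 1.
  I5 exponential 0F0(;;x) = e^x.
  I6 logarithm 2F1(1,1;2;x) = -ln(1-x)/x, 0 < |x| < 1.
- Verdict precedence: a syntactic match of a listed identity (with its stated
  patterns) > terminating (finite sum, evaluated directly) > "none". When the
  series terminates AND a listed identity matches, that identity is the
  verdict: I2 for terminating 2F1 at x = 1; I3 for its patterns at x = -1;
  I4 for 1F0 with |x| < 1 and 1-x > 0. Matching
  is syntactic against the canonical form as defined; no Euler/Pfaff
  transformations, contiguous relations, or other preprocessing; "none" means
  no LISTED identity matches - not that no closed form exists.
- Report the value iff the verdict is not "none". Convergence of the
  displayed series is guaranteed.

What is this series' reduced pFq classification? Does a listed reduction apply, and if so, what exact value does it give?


x = -2/9 here; the reduced form reads 2F1, upper {1, 1}, lower {3}, C = 1/4. Verdict: none. No listed pattern accepts 2F1(1, 1; 3; -2/9).

First insight: from the first term 1/4: k + 2/3 divides numerator and denominator alike; C = 1/4, x = -2/9 after cancelling.
Step ratio: r(k) = (-2/9) * (k+1) (k+1) / [(k+3) (k+1)] ; factor over Q: parameters, x = (-2/9), and C = 1/4.


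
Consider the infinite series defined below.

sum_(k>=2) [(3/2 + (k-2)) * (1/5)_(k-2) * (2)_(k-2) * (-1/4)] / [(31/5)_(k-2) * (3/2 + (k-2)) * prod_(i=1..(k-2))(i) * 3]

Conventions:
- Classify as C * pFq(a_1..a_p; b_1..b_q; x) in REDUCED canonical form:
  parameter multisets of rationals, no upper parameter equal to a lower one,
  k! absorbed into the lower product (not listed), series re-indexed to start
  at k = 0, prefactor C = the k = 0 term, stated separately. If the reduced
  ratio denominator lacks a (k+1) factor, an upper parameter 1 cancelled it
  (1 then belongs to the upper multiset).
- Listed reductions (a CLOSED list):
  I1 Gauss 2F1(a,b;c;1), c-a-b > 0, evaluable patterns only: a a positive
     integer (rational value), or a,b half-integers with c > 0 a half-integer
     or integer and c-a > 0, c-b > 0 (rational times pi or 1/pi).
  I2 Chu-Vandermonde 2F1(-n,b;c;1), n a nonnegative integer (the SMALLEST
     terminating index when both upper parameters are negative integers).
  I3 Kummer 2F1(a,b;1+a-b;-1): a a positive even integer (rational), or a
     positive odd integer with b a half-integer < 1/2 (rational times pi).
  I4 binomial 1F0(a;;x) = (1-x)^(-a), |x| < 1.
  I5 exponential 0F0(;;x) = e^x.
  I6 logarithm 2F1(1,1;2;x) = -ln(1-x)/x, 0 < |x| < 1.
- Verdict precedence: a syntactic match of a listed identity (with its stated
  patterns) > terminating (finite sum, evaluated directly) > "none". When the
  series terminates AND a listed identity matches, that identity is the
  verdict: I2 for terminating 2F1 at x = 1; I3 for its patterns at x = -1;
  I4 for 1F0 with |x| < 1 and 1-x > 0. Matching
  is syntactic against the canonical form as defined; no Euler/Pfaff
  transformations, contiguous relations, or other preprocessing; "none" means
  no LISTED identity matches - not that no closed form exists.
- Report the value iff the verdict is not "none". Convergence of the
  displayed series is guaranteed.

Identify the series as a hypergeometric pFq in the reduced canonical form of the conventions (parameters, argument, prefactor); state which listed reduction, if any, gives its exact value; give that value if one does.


At argument 1: a 2F1 with upper {1/5, 2}, lower {31/5}, scaled by C = -1/12. Verdict at x = 1: the Gauss summation I1 matches (x = 1: the Gamma ratio telescopes since c-a-b = 4 > 0 and a = 2 in Z>0). Its exact value is -91/1000.

First insight: x = 1 and the factor k + 3/2 cancels (top and bottom), leaving C = -1/12.
Consecutive-term ratio: r(k) = 1 * (k+1/5) (k+2) / [(k+31/5) (k+1)] - rational; roots negated = parameters, x = 1, C = -1/12.


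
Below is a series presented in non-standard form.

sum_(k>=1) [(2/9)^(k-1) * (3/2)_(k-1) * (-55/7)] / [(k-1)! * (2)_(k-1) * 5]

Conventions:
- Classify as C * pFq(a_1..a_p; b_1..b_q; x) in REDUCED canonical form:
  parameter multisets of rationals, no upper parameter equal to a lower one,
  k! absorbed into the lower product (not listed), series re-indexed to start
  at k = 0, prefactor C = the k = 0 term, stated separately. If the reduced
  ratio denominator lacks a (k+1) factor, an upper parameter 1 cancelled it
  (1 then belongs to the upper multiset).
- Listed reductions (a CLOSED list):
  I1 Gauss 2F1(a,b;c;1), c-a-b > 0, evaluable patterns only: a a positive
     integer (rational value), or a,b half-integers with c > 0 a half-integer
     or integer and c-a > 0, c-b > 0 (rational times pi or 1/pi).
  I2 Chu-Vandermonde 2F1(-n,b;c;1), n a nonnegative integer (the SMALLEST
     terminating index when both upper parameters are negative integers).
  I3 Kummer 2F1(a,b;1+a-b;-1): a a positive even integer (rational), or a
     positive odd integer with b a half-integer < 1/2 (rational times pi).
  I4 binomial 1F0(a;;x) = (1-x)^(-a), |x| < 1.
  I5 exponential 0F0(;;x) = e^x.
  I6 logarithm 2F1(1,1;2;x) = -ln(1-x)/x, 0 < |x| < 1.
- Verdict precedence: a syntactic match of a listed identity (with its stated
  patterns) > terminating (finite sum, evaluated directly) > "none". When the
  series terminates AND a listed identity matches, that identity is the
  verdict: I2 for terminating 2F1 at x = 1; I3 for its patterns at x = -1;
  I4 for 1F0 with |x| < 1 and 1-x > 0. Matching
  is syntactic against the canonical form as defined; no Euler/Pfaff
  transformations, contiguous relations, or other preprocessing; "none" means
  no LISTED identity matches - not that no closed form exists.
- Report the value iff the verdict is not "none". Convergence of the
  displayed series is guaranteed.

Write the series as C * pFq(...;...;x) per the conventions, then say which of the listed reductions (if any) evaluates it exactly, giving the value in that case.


With C = -11/7: the canonical form is 1F1(3/2; 2; 2/9). Verdict: none (x = 2/9): each listed identity misses the multisets {3/2} ; {2}.

Structural cue: t_0 = -11/7 here, and the constant factors (C = -11/7) combine into one prefactor.
Consecutive-term ratio: r(k) = (2/9) * (k+3/2) / [(k+2) (k+1)] - rational in k, leading ratio (2/9); with t_0 = -11/7, classification follows.


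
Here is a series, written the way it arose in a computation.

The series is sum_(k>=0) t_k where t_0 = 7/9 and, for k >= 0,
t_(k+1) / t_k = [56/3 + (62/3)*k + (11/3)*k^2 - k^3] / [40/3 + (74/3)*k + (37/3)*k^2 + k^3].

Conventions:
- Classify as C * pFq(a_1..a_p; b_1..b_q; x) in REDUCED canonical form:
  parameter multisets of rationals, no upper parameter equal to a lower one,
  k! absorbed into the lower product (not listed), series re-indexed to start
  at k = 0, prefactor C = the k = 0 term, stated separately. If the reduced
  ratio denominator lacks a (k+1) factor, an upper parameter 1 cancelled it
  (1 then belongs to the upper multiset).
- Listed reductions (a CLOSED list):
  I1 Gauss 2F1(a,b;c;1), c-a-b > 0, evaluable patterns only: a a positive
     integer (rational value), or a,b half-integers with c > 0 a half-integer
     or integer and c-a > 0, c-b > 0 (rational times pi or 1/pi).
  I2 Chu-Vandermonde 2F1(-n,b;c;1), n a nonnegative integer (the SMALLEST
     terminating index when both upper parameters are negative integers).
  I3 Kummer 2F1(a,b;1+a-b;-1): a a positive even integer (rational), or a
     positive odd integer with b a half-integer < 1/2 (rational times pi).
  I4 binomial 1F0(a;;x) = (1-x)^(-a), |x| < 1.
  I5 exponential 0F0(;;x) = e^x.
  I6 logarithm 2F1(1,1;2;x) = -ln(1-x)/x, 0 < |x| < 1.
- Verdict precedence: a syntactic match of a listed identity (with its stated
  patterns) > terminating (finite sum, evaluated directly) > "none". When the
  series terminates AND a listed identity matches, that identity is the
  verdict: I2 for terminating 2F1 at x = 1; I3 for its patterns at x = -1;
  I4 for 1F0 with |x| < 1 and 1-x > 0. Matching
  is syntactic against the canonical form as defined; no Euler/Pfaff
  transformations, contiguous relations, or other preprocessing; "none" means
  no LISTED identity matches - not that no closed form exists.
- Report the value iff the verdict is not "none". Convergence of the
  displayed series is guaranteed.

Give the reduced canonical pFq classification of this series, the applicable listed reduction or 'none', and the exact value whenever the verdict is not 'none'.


Reduced: x = -1, 2F1, upper = {-7, 2}, lower = {10}, C = 7/9. Verdict: Kummer (I3) applies (x = -1; c = 10 equals 1+a-b for upper {-7, 2}: listed pattern). Hence: 7/2.

The tell: t_0 being 7/9, the parameter 4/3 appears in both the upper and lower lists and cancels.
Term ratio: r(k) = (-1) * (k-7) (k+2) / [(k+10) (k+1)] - rational; roots negated = parameters, x = (-1), C = 7/9.


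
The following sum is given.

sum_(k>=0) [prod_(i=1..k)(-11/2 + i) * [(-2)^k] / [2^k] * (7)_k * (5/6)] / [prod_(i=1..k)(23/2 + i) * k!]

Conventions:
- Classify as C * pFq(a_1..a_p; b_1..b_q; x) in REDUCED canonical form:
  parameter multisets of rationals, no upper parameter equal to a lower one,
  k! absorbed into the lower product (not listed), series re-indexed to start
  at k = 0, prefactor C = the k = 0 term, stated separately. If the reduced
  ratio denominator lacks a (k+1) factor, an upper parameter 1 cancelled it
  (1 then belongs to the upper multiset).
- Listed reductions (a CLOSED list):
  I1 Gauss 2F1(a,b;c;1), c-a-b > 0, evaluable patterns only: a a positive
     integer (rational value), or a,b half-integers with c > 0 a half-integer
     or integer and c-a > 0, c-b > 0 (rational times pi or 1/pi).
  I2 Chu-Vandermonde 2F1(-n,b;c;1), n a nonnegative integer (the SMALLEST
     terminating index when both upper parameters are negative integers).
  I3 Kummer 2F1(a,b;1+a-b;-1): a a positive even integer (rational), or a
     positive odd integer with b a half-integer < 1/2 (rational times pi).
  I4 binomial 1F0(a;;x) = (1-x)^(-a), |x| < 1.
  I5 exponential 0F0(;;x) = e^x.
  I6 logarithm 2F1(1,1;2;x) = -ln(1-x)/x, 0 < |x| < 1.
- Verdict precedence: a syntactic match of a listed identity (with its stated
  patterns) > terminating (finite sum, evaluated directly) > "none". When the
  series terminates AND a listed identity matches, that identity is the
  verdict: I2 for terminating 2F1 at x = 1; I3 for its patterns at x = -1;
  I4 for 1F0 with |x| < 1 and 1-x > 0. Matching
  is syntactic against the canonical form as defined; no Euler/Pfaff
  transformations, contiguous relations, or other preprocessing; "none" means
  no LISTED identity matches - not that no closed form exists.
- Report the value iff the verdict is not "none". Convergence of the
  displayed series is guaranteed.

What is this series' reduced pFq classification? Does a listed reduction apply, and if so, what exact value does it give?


Classification (C = 5/6): 2F1 with upper {-9/2, 7}, lower {25/2}, argument x = -1. Verdict: Kummer (I3) fires (x = -1; c = 25/2 equals 1+a-b for upper {-9/2, 7}: listed pattern). Value: (557732175/268435456) * pi.

The tell: with t_0 = 5/6, the running product (prefactor 5/6) telescopes to a rising factorial.
Term ratio: r(k) = (-1) * (k-9/2) (k+7) / [(k+25/2) (k+1)] - poly over poly, x = (-1) from leading terms; C = 5/6 at k = 0.


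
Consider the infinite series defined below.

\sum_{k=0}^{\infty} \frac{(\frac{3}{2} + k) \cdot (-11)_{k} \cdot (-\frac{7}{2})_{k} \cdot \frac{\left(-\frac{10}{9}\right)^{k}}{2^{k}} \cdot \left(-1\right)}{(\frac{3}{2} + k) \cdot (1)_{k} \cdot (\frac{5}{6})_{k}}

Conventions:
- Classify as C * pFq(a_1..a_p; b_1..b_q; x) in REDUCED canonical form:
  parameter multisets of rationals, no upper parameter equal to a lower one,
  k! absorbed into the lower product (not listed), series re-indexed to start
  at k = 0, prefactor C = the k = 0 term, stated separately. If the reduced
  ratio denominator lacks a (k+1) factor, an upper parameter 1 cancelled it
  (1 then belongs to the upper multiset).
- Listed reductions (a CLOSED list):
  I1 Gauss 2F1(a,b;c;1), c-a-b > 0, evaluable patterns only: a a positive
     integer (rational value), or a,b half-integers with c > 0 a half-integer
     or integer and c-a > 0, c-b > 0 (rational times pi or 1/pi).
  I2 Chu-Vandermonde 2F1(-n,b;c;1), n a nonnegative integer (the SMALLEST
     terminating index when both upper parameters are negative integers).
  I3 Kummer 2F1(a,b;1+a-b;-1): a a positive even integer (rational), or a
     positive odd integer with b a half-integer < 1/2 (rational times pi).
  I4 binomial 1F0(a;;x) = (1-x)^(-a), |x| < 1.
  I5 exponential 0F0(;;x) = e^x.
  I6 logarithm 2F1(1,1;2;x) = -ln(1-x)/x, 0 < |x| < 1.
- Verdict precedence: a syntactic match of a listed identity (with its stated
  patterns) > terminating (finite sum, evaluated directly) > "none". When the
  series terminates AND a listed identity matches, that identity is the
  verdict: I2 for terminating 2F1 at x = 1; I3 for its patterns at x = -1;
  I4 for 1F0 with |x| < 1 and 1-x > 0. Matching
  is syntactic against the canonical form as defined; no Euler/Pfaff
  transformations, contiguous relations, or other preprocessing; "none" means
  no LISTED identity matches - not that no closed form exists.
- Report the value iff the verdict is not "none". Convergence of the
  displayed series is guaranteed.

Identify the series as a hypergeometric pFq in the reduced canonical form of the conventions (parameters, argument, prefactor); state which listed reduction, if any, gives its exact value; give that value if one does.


First insight: x = -\frac{5}{9} and the two k-th powers (C = -1, x = -5/9) combine into one argument.
Consecutive-term ratio: r(k) = -\frac{5}{9} * (k-11) (k-\frac{7}{2}) / [(k+\frac{5}{6}) (k+1)] - poly over poly, x = -\frac{5}{9} from leading terms; C = -1 at k = 0.

Reduced: x = -\frac{5}{9}, 2F1, upper = {-11, -\frac{7}{2}}, lower = {\frac{5}{6}}, C = -1. Verdict: terminating - no listed pattern fits, but -11 in the upper list cuts the series at k = 11; direct evaluation. Hence: -\frac{55370734157824}{149428395853497}.


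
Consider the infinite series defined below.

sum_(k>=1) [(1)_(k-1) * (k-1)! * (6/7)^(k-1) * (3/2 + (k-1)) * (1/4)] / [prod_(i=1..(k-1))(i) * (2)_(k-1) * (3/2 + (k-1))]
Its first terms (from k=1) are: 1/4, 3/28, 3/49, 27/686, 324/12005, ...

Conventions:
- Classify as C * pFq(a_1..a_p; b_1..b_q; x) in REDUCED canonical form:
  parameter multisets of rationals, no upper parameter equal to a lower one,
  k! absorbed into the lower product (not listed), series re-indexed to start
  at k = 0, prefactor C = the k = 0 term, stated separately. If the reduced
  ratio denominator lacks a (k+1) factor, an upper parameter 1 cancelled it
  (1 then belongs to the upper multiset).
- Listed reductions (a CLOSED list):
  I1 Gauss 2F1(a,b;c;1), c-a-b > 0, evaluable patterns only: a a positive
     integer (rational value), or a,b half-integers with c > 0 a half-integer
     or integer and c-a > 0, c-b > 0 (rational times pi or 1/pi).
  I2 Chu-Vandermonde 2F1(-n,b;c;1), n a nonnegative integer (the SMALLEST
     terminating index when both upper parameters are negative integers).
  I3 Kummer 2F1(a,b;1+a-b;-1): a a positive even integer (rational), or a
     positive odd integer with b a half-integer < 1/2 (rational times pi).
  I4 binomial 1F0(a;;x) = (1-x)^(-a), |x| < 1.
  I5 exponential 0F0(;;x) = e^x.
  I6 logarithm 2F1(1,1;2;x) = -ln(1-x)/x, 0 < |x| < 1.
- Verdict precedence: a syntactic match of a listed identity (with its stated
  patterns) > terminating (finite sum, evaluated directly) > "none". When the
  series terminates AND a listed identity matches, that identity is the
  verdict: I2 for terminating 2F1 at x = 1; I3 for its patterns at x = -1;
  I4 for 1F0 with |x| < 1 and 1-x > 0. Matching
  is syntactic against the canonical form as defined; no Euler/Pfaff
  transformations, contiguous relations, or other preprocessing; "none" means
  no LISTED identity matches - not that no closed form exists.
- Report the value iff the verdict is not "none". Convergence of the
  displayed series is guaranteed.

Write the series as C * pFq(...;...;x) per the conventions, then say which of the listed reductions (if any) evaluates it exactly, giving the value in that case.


Prefactor 1/4, argument 6/7: 2F1 with upper {1, 1} over lower {2}. Verdict (x = 6/7): the logarithmic series (I6) applies (the logarithm: parameters (1,1;2), x = 6/7). Sum: (-7/24) * ln(1/7).

The tell: from the first term 1/4: the product of the first k integers (C = 1/4, x = 6/7) is k!.
Ratio: r(k) = (6/7) * (k+1) (k+1) / [(k+2) (k+1)] ; factor over Q: parameters, x = (6/7), and C = 1/4.
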